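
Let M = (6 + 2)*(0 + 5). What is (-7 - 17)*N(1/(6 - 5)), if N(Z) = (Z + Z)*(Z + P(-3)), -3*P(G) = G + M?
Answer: 544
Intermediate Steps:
M = 40 (M = 8*5 = 40)
P(G) = -40/3 - G/3 (P(G) = -(G + 40)/3 = -(40 + G)/3 = -40/3 - G/3)
N(Z) = 2*Z*(-37/3 + Z) (N(Z) = (Z + Z)*(Z + (-40/3 - 1/3*(-3))) = (2*Z)*(Z + (-40/3 + 1)) = (2*Z)*(Z - 37/3) = (2*Z)*(-37/3 + Z) = 2*Z*(-37/3 + Z))
(-7 - 17)*N(1/(6 - 5)) = (-7 - 17)*(2*(-37 + 3/(6 - 5))/(3*(6 - 5))) = -16*(-37 + 3/1)/1 = -16*(-37 + 3*1) = -16*(-37 + 3) = -16*(-34) = -24*(-68/3) = 544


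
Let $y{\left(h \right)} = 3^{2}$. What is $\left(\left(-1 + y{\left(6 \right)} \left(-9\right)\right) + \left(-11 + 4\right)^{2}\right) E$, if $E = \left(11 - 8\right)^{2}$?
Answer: $-297$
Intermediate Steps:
$y{\left(h \right)} = 9$
$E = 9$ ($E = 3^{2} = 9$)
$\left(\left(-1 + y{\left(6 \right)} \left(-9\right)\right) + \left(-11 + 4\right)^{2}\right) E = \left(\left(-1 + 9 \left(-9\right)\right) + \left(-11 + 4\right)^{2}\right) 9 = \left(\left(-1 - 81\right) + \left(-7\right)^{2}\right) 9 = \left(-82 + 49\right) 9 = \left(-33\right) 9 = -297$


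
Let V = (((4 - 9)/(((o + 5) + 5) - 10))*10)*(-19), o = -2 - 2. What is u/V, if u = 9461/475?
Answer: -18922/225625 ≈ -0.083865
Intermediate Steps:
u = 9461/475 (u = 9461*(1/475) = 9461/475 ≈ 19.918)
o = -4
V = -475/2 (V = (((4 - 9)/(((-4 + 5) + 5) - 10))*10)*(-19) = (-5/((1 + 5) - 10)*10)*(-19) = (-5/(6 - 10)*10)*(-19) = (-5/(-4)*10)*(-19) = (-5*(-1/4)*10)*(-19) = ((5/4)*10)*(-19) = (25/2)*(-19) = -475/2 ≈ -237.50)
u/V = 9461/(475*(-475/2)) = (9461/475)*(-2/475) = -18922/225625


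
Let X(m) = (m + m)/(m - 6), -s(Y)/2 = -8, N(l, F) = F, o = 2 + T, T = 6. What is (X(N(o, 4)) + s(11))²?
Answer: 144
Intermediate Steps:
o = 8 (o = 2 + 6 = 8)
s(Y) = 16 (s(Y) = -2*(-8) = 16)
X(m) = 2*m/(-6 + m) (X(m) = (2*m)/(-6 + m) = 2*m/(-6 + m))
(X(N(o, 4)) + s(11))² = (2*4/(-6 + 4) + 16)² = (2*4/(-2) + 16)² = (2*4*(-½) + 16)² = (-4 + 16)² = 12² = 144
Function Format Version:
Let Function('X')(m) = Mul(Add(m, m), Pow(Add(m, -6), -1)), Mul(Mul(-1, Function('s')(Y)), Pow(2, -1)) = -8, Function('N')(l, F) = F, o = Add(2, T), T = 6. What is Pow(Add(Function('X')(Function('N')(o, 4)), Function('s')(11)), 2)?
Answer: 144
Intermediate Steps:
o = 8 (o = Add(2, 6) = 8)
Function('s')(Y) = 16 (Function('s')(Y) = Mul(-2, -8) = 16)
Function('X')(m) = Mul(2, m, Pow(Add(-6, m), -1)) (Function('X')(m) = Mul(Mul(2, m), Pow(Add(-6, m), -1)) = Mul(2, m, Pow(Add(-6, m), -1)))
Pow(Add(Function('X')(Function('N')(o, 4)), Function('s')(11)), 2) = Pow(Add(Mul(2, 4, Pow(Add(-6, 4), -1)), 16), 2) = Pow(Add(Mul(2, 4, Pow(-2, -1)), 16), 2) = Pow(Add(Mul(2, 4, Rational(-1, 2)), 16), 2) = Pow(Add(-4, 16), 2) = Pow(12, 2) = 144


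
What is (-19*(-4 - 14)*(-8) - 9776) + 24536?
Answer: 12024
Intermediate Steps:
(-19*(-4 - 14)*(-8) - 9776) + 24536 = (-(-342)*(-8) - 9776) + 24536 = (-19*144 - 9776) + 24536 = (-2736 - 9776) + 24536 = -12512 + 24536 = 12024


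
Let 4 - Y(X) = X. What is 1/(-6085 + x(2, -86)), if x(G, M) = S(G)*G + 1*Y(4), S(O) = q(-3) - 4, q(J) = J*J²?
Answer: -1/6147 ≈ -0.00016268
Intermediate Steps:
q(J) = J³
S(O) = -31 (S(O) = (-3)³ - 4 = -27 - 4 = -31)
Y(X) = 4 - X
x(G, M) = -31*G (x(G, M) = -31*G + 1*(4 - 1*4) = -31*G + 1*(4 - 4) = -31*G + 1*0 = -31*G + 0 = -31*G)
1/(-6085 + x(2, -86)) = 1/(-6085 - 31*2) = 1/(-6085 - 62) = 1/(-6147) = -1/6147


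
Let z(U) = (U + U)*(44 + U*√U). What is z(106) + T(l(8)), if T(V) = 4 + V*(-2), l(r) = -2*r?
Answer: 9364 + 22472*√106 ≈ 2.4073e+5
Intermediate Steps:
T(V) = 4 - 2*V
z(U) = 2*U*(44 + U^(3/2)) (z(U) = (2*U)*(44 + U^(3/2)) = 2*U*(44 + U^(3/2)))
z(106) + T(l(8)) = (2*106^(5/2) + 88*106) + (4 - (-4)*8) = (2*(11236*√106) + 9328) + (4 - 2*(-16)) = (22472*√106 + 9328) + (4 + 32) = (9328 + 22472*√106) + 36 = 9364 + 22472*√106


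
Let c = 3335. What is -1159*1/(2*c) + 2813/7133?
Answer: 10495563/47577110 ≈ 0.22060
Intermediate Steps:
-1159*1/(2*c) + 2813/7133 = -1159/(3335*2) + 2813/7133 = -1159/6670 + 2813*(1/7133) = -1159*1/6670 + 2813/7133 = -1159/6670 + 2813/7133 = 10495563/47577110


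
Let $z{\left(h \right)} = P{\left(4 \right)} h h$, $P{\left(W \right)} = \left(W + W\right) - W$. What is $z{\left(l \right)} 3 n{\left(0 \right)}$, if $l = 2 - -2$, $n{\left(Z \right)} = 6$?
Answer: $1152$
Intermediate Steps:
$P{\left(W \right)} = W$ ($P{\left(W \right)} = 2 W - W = W$)
$l = 4$ ($l = 2 + 2 = 4$)
$z{\left(h \right)} = 4 h^{2}$ ($z{\left(h \right)} = 4 h h = 4 h^{2}$)
$z{\left(l \right)} 3 n{\left(0 \right)} = 4 \cdot 4^{2} \cdot 3 \cdot 6 = 4 \cdot 16 \cdot 18 = 64 \cdot 18 = 1152$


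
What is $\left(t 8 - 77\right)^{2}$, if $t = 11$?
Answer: $121$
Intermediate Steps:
$\left(t 8 - 77\right)^{2} = \left(11 \cdot 8 - 77\right)^{2} = \left(88 - 77\right)^{2} = 11^{2} = 121$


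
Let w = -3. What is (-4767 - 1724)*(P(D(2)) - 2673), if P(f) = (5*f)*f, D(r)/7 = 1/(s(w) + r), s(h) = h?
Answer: 15760148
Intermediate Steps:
D(r) = 7/(-3 + r)
P(f) = 5*f²
(-4767 - 1724)*(P(D(2)) - 2673) = (-4767 - 1724)*(5*(7/(-3 + 2))² - 2673) = -6491*(5*(7/(-1))² - 2673) = -6491*(5*(7*(-1))² - 2673) = -6491*(5*(-7)² - 2673) = -6491*(5*49 - 2673) = -6491*(245 - 2673) = -6491*(-2428) = 15760148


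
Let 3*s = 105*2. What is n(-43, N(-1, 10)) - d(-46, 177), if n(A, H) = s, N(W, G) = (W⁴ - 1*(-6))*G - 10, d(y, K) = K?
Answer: -107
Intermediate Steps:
N(W, G) = -10 + G*(6 + W⁴) (N(W, G) = (W⁴ + 6)*G - 10 = (6 + W⁴)*G - 10 = G*(6 + W⁴) - 10 = -10 + G*(6 + W⁴))
s = 70 (s = (105*2)/3 = (⅓)*210 = 70)
n(A, H) = 70
n(-43, N(-1, 10)) - d(-46, 177) = 70 - 1*177 = 70 - 177 = -107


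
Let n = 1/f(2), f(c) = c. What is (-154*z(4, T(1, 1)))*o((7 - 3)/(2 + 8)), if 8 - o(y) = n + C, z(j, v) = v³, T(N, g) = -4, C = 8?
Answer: -4928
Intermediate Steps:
n = ½ (n = 1/2 = ½ ≈ 0.50000)
o(y) = -½ (o(y) = 8 - (½ + 8) = 8 - 1*17/2 = 8 - 17/2 = -½)
(-154*z(4, T(1, 1)))*o((7 - 3)/(2 + 8)) = -154*(-4)³*(-½) = -154*(-64)*(-½) = 9856*(-½) = -4928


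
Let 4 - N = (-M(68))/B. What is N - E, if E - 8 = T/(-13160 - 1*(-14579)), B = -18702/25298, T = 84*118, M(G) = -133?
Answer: 747148145/4423023 ≈ 168.92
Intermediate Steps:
T = 9912
B = -9351/12649 (B = -18702*1/25298 = -9351/12649 ≈ -0.73927)
N = 1719721/9351 (N = 4 - (-1*(-133))/(-9351/12649) = 4 - 133*(-12649)/9351 = 4 - 1*(-1682317/9351) = 4 + 1682317/9351 = 1719721/9351 ≈ 183.91)
E = 7088/473 (E = 8 + 9912/(-13160 - 1*(-14579)) = 8 + 9912/(-13160 + 14579) = 8 + 9912/1419 = 8 + 9912*(1/1419) = 8 + 3304/473 = 7088/473 ≈ 14.985)
N - E = 1719721/9351 - 1*7088/473 = 1719721/9351 - 7088/473 = 747148145/4423023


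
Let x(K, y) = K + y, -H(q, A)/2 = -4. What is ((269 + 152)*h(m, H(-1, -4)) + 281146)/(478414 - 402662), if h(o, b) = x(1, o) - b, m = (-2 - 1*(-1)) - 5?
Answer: 275673/75752 ≈ 3.6392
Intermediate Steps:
H(q, A) = 8 (H(q, A) = -2*(-4) = 8)
m = -6 (m = (-2 + 1) - 5 = -1 - 5 = -6)
h(o, b) = 1 + o - b (h(o, b) = (1 + o) - b = 1 + o - b)
((269 + 152)*h(m, H(-1, -4)) + 281146)/(478414 - 402662) = ((269 + 152)*(1 - 6 - 1*8) + 281146)/(478414 - 402662) = (421*(1 - 6 - 8) + 281146)/75752 = (421*(-13) + 281146)*(1/75752) = (-5473 + 281146)*(1/75752) = 275673*(1/75752) = 275673/75752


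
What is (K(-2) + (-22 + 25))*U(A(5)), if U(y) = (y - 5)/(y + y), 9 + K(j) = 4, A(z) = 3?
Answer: ⅔ ≈ 0.66667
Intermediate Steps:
K(j) = -5 (K(j) = -9 + 4 = -5)
U(y) = (-5 + y)/(2*y) (U(y) = (-5 + y)/((2*y)) = (-5 + y)*(1/(2*y)) = (-5 + y)/(2*y))
(K(-2) + (-22 + 25))*U(A(5)) = (-5 + (-22 + 25))*((½)*(-5 + 3)/3) = (-5 + 3)*((½)*(⅓)*(-2)) = -2*(-⅓) = ⅔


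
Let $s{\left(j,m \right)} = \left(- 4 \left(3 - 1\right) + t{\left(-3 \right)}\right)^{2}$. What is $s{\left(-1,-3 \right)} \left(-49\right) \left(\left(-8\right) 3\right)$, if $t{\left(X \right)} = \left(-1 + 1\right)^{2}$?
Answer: $75264$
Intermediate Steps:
$t{\left(X \right)} = 0$ ($t{\left(X \right)} = 0^{2} = 0$)
$s{\left(j,m \right)} = 64$ ($s{\left(j,m \right)} = \left(- 4 \left(3 - 1\right) + 0\right)^{2} = \left(\left(-4\right) 2 + 0\right)^{2} = \left(-8 + 0\right)^{2} = \left(-8\right)^{2} = 64$)
$s{\left(-1,-3 \right)} \left(-49\right) \left(\left(-8\right) 3\right) = 64 \left(-49\right) \left(\left(-8\right) 3\right) = \left(-3136\right) \left(-24\right) = 75264$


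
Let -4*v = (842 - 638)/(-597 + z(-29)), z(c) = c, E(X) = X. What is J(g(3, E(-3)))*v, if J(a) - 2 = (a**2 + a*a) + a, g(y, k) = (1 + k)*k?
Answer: 2040/313 ≈ 6.5176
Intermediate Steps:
g(y, k) = k*(1 + k)
J(a) = 2 + a + 2*a**2 (J(a) = 2 + ((a**2 + a*a) + a) = 2 + ((a**2 + a**2) + a) = 2 + (2*a**2 + a) = 2 + (a + 2*a**2) = 2 + a + 2*a**2)
v = 51/626 (v = -(842 - 638)/(4*(-597 - 29)) = -51/(-626) = -51*(-1)/626 = -1/4*(-102/313) = 51/626 ≈ 0.081470)
J(g(3, E(-3)))*v = (2 - 3*(1 - 3) + 2*(-3*(1 - 3))**2)*(51/626) = (2 - 3*(-2) + 2*(-3*(-2))**2)*(51/626) = (2 + 6 + 2*6**2)*(51/626) = (2 + 6 + 2*36)*(51/626) = (2 + 6 + 72)*(51/626) = 80*(51/626) = 2040/313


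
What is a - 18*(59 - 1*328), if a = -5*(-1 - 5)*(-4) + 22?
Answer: 4744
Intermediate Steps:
a = -98 (a = -5*(-6)*(-4) + 22 = 30*(-4) + 22 = -120 + 22 = -98)
a - 18*(59 - 1*328) = -98 - 18*(59 - 1*328) = -98 - 18*(59 - 328) = -98 - 18*(-269) = -98 - 1*(-4842) = -98 + 4842 = 4744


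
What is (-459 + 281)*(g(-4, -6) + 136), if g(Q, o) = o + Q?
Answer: -22428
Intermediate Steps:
g(Q, o) = Q + o
(-459 + 281)*(g(-4, -6) + 136) = (-459 + 281)*((-4 - 6) + 136) = -178*(-10 + 136) = -178*126 = -22428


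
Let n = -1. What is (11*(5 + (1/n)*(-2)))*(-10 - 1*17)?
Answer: -2079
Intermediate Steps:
(11*(5 + (1/n)*(-2)))*(-10 - 1*17) = (11*(5 + (1/(-1))*(-2)))*(-10 - 1*17) = (11*(5 + (1*(-1))*(-2)))*(-10 - 17) = (11*(5 - 1*(-2)))*(-27) = (11*(5 + 2))*(-27) = (11*7)*(-27) = 77*(-27) = -2079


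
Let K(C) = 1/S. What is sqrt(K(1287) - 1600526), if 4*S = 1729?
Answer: 5*I*sqrt(191387121562)/1729 ≈ 1265.1*I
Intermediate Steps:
S = 1729/4 (S = (1/4)*1729 = 1729/4 ≈ 432.25)
K(C) = 4/1729 (K(C) = 1/(1729/4) = 4/1729)
sqrt(K(1287) - 1600526) = sqrt(4/1729 - 1600526) = sqrt(-2767309450/1729) = 5*I*sqrt(191387121562)/1729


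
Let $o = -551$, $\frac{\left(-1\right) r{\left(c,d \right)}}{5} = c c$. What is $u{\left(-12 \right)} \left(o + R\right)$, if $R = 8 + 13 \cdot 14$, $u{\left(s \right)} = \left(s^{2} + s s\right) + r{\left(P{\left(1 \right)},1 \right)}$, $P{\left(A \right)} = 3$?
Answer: $-87723$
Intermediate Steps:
$r{\left(c,d \right)} = - 5 c^{2}$ ($r{\left(c,d \right)} = - 5 c c = - 5 c^{2}$)
$u{\left(s \right)} = -45 + 2 s^{2}$ ($u{\left(s \right)} = \left(s^{2} + s s\right) - 5 \cdot 3^{2} = \left(s^{2} + s^{2}\right) - 45 = 2 s^{2} - 45 = -45 + 2 s^{2}$)
$R = 190$ ($R = 8 + 182 = 190$)
$u{\left(-12 \right)} \left(o + R\right) = \left(-45 + 2 \left(-12\right)^{2}\right) \left(-551 + 190\right) = \left(-45 + 2 \cdot 144\right) \left(-361\right) = \left(-45 + 288\right) \left(-361\right) = 243 \left(-361\right) = -87723$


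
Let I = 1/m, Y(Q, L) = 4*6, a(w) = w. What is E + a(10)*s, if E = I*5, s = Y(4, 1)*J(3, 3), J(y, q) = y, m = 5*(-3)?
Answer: 2159/3 ≈ 719.67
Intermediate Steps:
Y(Q, L) = 24
m = -15
I = -1/15 (I = 1/(-15) = -1/15 ≈ -0.066667)
s = 72 (s = 24*3 = 72)
E = -1/3 (E = -1/15*5 = -1/3 ≈ -0.33333)
E + a(10)*s = -1/3 + 10*72 = -1/3 + 720 = 2159/3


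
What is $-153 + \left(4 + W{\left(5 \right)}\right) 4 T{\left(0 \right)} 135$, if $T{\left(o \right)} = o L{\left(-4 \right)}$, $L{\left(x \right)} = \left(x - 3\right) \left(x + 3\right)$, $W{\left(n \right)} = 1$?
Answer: $-153$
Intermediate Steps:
$L{\left(x \right)} = \left(-3 + x\right) \left(3 + x\right)$
$T{\left(o \right)} = 7 o$ ($T{\left(o \right)} = o \left(-9 + \left(-4\right)^{2}\right) = o \left(-9 + 16\right) = o 7 = 7 o$)
$-153 + \left(4 + W{\left(5 \right)}\right) 4 T{\left(0 \right)} 135 = -153 + \left(4 + 1\right) 4 \cdot 7 \cdot 0 \cdot 135 = -153 + 5 \cdot 4 \cdot 0 \cdot 135 = -153 + 20 \cdot 0 \cdot 135 = -153 + 0 \cdot 135 = -153 + 0 = -153$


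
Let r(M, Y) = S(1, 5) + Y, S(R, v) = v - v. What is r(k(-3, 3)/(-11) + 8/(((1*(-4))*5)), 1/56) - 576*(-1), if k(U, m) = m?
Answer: 32257/56 ≈ 576.02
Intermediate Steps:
S(R, v) = 0
r(M, Y) = Y (r(M, Y) = 0 + Y = Y)
r(k(-3, 3)/(-11) + 8/(((1*(-4))*5)), 1/56) - 576*(-1) = 1/56 - 576*(-1) = 1/56 + 576 = 32257/56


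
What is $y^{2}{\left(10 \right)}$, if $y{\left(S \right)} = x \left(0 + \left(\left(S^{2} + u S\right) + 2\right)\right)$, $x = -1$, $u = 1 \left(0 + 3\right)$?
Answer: $17424$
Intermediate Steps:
$u = 3$ ($u = 1 \cdot 3 = 3$)
$y{\left(S \right)} = -2 - S^{2} - 3 S$ ($y{\left(S \right)} = - (0 + \left(\left(S^{2} + 3 S\right) + 2\right)) = - (0 + \left(2 + S^{2} + 3 S\right)) = - (2 + S^{2} + 3 S) = -2 - S^{2} - 3 S$)
$y^{2}{\left(10 \right)} = \left(-2 - 10^{2} - 30\right)^{2} = \left(-2 - 100 - 30\right)^{2} = \left(-132\right)^{2} = 17424$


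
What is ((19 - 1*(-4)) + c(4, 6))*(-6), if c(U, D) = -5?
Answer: -108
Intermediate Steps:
((19 - 1*(-4)) + c(4, 6))*(-6) = ((19 - 1*(-4)) - 5)*(-6) = ((19 + 4) - 5)*(-6) = (23 - 5)*(-6) = 18*(-6) = -108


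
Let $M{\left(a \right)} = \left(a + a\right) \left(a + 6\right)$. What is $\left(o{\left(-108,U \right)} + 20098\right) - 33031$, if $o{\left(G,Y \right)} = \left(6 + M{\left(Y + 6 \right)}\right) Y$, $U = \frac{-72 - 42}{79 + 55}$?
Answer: $- \frac{3920682627}{300763} \approx -13036.0$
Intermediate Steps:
$M{\left(a \right)} = 2 a \left(6 + a\right)$
$U = - \frac{57}{67}$ ($U = - \frac{114}{134} = \left(-114\right) \frac{1}{134} = - \frac{57}{67} \approx -0.85075$)
$o{\left(G,Y \right)} = Y \left(6 + 2 \left(6 + Y\right) \left(12 + Y\right)\right)$ ($o{\left(G,Y \right)} = \left(6 + 2 \left(Y + 6\right) \left(6 + \left(Y + 6\right)\right)\right) Y = \left(6 + 2 \left(6 + Y\right) \left(6 + \left(6 + Y\right)\right)\right) Y = \left(6 + 2 \left(6 + Y\right) \left(12 + Y\right)\right) Y = Y \left(6 + 2 \left(6 + Y\right) \left(12 + Y\right)\right)$)
$\left(o{\left(-108,U \right)} + 20098\right) - 33031 = \left(2 \left(- \frac{57}{67}\right) \left(3 + \left(6 - \frac{57}{67}\right) \left(12 - \frac{57}{67}\right)\right) + 20098\right) - 33031 = \left(2 \left(- \frac{57}{67}\right) \left(3 + \frac{345}{67} \cdot \frac{747}{67}\right) + 20098\right) - 33031 = \left(2 \left(- \frac{57}{67}\right) \left(3 + \frac{257715}{4489}\right) + 20098\right) - 33031 = \left(2 \left(- \frac{57}{67}\right) \frac{271182}{4489} + 20098\right) - 33031 = \left(- \frac{30914748}{300763} + 20098\right) - 33031 = \frac{6013820026}{300763} - 33031 = - \frac{3920682627}{300763}$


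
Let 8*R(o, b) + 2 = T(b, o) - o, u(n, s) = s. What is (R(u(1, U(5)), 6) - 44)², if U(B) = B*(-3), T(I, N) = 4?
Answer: 112225/64 ≈ 1753.5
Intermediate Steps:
U(B) = -3*B
R(o, b) = ¼ - o/8 (R(o, b) = -¼ + (4 - o)/8 = -¼ + (½ - o/8) = ¼ - o/8)
(R(u(1, U(5)), 6) - 44)² = ((¼ - (-3)*5/8) - 44)² = ((¼ - ⅛*(-15)) - 44)² = ((¼ + 15/8) - 44)² = (17/8 - 44)² = (-335/8)² = 112225/64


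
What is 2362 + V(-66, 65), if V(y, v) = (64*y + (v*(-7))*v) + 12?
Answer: -31425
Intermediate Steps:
V(y, v) = 12 - 7*v**2 + 64*y (V(y, v) = (64*y + (-7*v)*v) + 12 = (64*y - 7*v**2) + 12 = (-7*v**2 + 64*y) + 12 = 12 - 7*v**2 + 64*y)
2362 + V(-66, 65) = 2362 + (12 - 7*65**2 + 64*(-66)) = 2362 + (12 - 7*4225 - 4224) = 2362 + (12 - 29575 - 4224) = 2362 - 33787 = -31425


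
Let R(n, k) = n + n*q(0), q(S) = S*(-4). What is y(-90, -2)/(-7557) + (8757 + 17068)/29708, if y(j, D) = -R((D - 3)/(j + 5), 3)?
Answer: 3317741633/3816557052 ≈ 0.86930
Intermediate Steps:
q(S) = -4*S
R(n, k) = n (R(n, k) = n + n*(-4*0) = n + n*0 = n + 0 = n)
y(j, D) = -(-3 + D)/(5 + j) (y(j, D) = -(D - 3)/(j + 5) = -(-3 + D)/(5 + j))
y(-90, -2)/(-7557) + (8757 + 17068)/29708 = ((3 - 1*(-2))/(5 - 90))/(-7557) + (8757 + 17068)/29708 = ((3 + 2)/(-85))*(-1/7557) + 25825*(1/29708) = -1/85*5*(-1/7557) + 25825/29708 = -1/17*(-1/7557) + 25825/29708 = 1/128469 + 25825/29708 = 3317741633/3816557052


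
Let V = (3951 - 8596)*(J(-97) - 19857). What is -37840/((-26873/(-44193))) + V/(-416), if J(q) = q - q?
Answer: -288573924615/1016288 ≈ -2.8395e+5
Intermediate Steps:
J(q) = 0
V = 92235765 (V = (3951 - 8596)*(0 - 19857) = -4645*(-19857) = 92235765)
-37840/((-26873/(-44193))) + V/(-416) = -37840/((-26873/(-44193))) + 92235765/(-416) = -37840/((-26873*(-1/44193))) + 92235765*(-1/416) = -37840/26873/44193 - 92235765/416 = -37840*44193/26873 - 92235765/416 = -152023920/2443 - 92235765/416 = -288573924615/1016288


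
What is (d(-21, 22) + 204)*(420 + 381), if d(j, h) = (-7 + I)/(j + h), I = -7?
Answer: 152190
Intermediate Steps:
d(j, h) = -14/(h + j) (d(j, h) = (-7 - 7)/(j + h) = -14/(h + j))
(d(-21, 22) + 204)*(420 + 381) = (-14/(22 - 21) + 204)*(420 + 381) = (-14/1 + 204)*801 = (-14*1 + 204)*801 = (-14 + 204)*801 = 190*801 = 152190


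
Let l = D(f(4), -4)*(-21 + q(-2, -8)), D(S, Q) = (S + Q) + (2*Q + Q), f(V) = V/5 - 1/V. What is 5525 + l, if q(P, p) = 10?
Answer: 113899/20 ≈ 5695.0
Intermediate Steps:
f(V) = -1/V + V/5 (f(V) = V*(⅕) - 1/V = V/5 - 1/V = -1/V + V/5)
D(S, Q) = S + 4*Q (D(S, Q) = (Q + S) + 3*Q = S + 4*Q)
l = 3399/20 (l = ((-1/4 + (⅕)*4) + 4*(-4))*(-21 + 10) = ((-1*¼ + ⅘) - 16)*(-11) = ((-¼ + ⅘) - 16)*(-11) = (11/20 - 16)*(-11) = -309/20*(-11) = 3399/20 ≈ 169.95)
5525 + l = 5525 + 3399/20 = 113899/20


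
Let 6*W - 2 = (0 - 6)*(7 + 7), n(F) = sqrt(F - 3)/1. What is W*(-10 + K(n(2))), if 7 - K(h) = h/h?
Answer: 164/3 ≈ 54.667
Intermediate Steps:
n(F) = sqrt(-3 + F) (n(F) = sqrt(-3 + F)*1 = sqrt(-3 + F))
W = -41/3 (W = 1/3 + ((0 - 6)*(7 + 7))/6 = 1/3 + (-6*14)/6 = 1/3 + (1/6)*(-84) = 1/3 - 14 = -41/3 ≈ -13.667)
K(h) = 6 (K(h) = 7 - h/h = 7 - 1*1 = 7 - 1 = 6)
W*(-10 + K(n(2))) = -41*(-10 + 6)/3 = -41/3*(-4) = 164/3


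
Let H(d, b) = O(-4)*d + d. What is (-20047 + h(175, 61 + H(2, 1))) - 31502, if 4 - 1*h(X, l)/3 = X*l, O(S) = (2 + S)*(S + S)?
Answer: -101412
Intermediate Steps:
O(S) = 2*S*(2 + S) (O(S) = (2 + S)*(2*S) = 2*S*(2 + S))
H(d, b) = 17*d (H(d, b) = (2*(-4)*(2 - 4))*d + d = (2*(-4)*(-2))*d + d = 16*d + d = 17*d)
h(X, l) = 12 - 3*X*l
(-20047 + h(175, 61 + H(2, 1))) - 31502 = (-20047 + (12 - 3*175*(61 + 17*2))) - 31502 = (-20047 + (12 - 3*175*(61 + 34))) - 31502 = (-20047 + (12 - 3*175*95)) - 31502 = (-20047 + (12 - 49875)) - 31502 = (-20047 - 49863) - 31502 = -69910 - 31502 = -101412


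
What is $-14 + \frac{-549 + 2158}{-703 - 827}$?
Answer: $- \frac{23029}{1530} \approx -15.052$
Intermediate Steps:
$-14 + \frac{-549 + 2158}{-703 - 827} = -14 + \frac{1609}{-1530} = -14 + 1609 \left(- \frac{1}{1530}\right) = -14 - \frac{1609}{1530} = - \frac{23029}{1530}$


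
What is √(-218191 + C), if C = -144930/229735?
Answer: I*√460630201402261/45947 ≈ 467.11*I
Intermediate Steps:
C = -28986/45947 (C = -144930*1/229735 = -28986/45947 ≈ -0.63086)
√(-218191 + C) = √(-218191 - 28986/45947) = √(-10025250863/45947) = I*√460630201402261/45947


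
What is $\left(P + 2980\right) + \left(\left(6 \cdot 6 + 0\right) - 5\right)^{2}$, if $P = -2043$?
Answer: $1898$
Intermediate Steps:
$\left(P + 2980\right) + \left(\left(6 \cdot 6 + 0\right) - 5\right)^{2} = \left(-2043 + 2980\right) + \left(\left(6 \cdot 6 + 0\right) - 5\right)^{2} = 937 + \left(\left(36 + 0\right) - 5\right)^{2} = 937 + \left(36 - 5\right)^{2} = 937 + 31^{2} = 937 + 961 = 1898$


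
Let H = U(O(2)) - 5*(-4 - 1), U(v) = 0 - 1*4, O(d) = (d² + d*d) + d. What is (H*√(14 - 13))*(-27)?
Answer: -567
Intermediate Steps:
O(d) = d + 2*d² (O(d) = (d² + d²) + d = 2*d² + d = d + 2*d²)
U(v) = -4 (U(v) = 0 - 4 = -4)
H = 21 (H = -4 - 5*(-4 - 1) = -4 - 5*(-5) = -4 + 25 = 21)
(H*√(14 - 13))*(-27) = (21*√(14 - 13))*(-27) = (21*√1)*(-27) = (21*1)*(-27) = 21*(-27) = -567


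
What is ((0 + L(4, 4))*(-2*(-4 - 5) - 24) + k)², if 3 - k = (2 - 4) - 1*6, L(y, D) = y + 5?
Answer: 1849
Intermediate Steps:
L(y, D) = 5 + y
k = 11 (k = 3 - ((2 - 4) - 1*6) = 3 - (-2 - 6) = 3 - 1*(-8) = 3 + 8 = 11)
((0 + L(4, 4))*(-2*(-4 - 5) - 24) + k)² = ((0 + (5 + 4))*(-2*(-4 - 5) - 24) + 11)² = ((0 + 9)*(-2*(-9) - 24) + 11)² = (9*(18 - 24) + 11)² = (9*(-6) + 11)² = (-54 + 11)² = (-43)² = 1849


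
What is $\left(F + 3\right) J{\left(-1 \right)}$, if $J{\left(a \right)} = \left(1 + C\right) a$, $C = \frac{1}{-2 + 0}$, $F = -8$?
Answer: $\frac{5}{2} \approx 2.5$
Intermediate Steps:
$C = - \frac{1}{2}$ ($C = \frac{1}{-2} = - \frac{1}{2} \approx -0.5$)
$J{\left(a \right)} = \frac{a}{2}$ ($J{\left(a \right)} = \left(1 - \frac{1}{2}\right) a = \frac{a}{2}$)
$\left(F + 3\right) J{\left(-1 \right)} = \left(-8 + 3\right) \frac{1}{2} \left(-1\right) = \left(-5\right) \left(- \frac{1}{2}\right) = \frac{5}{2}$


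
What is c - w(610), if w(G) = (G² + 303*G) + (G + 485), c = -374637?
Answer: -932662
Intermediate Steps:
w(G) = 485 + G² + 304*G (w(G) = (G² + 303*G) + (485 + G) = 485 + G² + 304*G)
c - w(610) = -374637 - (485 + 610² + 304*610) = -374637 - (485 + 372100 + 185440) = -374637 - 1*558025 = -374637 - 558025 = -932662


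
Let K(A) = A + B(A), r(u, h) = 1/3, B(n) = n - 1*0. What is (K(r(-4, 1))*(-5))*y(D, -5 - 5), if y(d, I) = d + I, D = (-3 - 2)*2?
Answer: 200/3 ≈ 66.667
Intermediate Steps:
B(n) = n (B(n) = n + 0 = n)
D = -10 (D = -5*2 = -10)
r(u, h) = ⅓
y(d, I) = I + d
K(A) = 2*A (K(A) = A + A = 2*A)
(K(r(-4, 1))*(-5))*y(D, -5 - 5) = ((2*(⅓))*(-5))*((-5 - 5) - 10) = ((⅔)*(-5))*(-10 - 10) = -10/3*(-20) = 200/3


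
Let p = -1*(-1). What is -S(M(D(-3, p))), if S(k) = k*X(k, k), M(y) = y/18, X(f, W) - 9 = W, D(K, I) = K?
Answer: 53/36 ≈ 1.4722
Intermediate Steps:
p = 1
X(f, W) = 9 + W
M(y) = y/18 (M(y) = y*(1/18) = y/18)
S(k) = k*(9 + k)
-S(M(D(-3, p))) = -(1/18)*(-3)*(9 + (1/18)*(-3)) = -(-1)*(9 - ⅙)/6 = -(-1)*53/(6*6) = -1*(-53/36) = 53/36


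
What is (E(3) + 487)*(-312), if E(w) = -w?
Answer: -151008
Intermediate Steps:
(E(3) + 487)*(-312) = (-1*3 + 487)*(-312) = (-3 + 487)*(-312) = 484*(-312) = -151008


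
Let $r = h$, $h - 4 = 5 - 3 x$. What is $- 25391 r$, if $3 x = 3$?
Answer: $-152346$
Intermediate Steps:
$x = 1$ ($x = \frac{1}{3} \cdot 3 = 1$)
$h = 6$ ($h = 4 + \left(5 - 3\right) = 4 + 2 = 6$)
$r = 6$
$- 25391 r = \left(-25391\right) 6 = -152346$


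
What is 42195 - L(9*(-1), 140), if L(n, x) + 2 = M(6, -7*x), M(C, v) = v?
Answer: 43177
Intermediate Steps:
L(n, x) = -2 - 7*x
42195 - L(9*(-1), 140) = 42195 - (-2 - 7*140) = 42195 - (-2 - 980) = 42195 - 1*(-982) = 42195 + 982 = 43177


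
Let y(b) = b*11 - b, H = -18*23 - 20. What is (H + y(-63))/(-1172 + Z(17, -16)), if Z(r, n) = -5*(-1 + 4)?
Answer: 1064/1187 ≈ 0.89638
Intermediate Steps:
Z(r, n) = -15 (Z(r, n) = -5*3 = -15)
H = -434 (H = -414 - 20 = -434)
y(b) = 10*b (y(b) = 11*b - b = 10*b)
(H + y(-63))/(-1172 + Z(17, -16)) = (-434 + 10*(-63))/(-1172 - 15) = (-434 - 630)/(-1187) = -1064*(-1/1187) = 1064/1187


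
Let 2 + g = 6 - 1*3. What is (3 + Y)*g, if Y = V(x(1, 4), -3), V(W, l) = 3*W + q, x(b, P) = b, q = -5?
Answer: 1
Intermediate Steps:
g = 1 (g = -2 + (6 - 1*3) = -2 + (6 - 3) = -2 + 3 = 1)
V(W, l) = -5 + 3*W (V(W, l) = 3*W - 5 = -5 + 3*W)
Y = -2 (Y = -5 + 3*1 = -5 + 3 = -2)
(3 + Y)*g = (3 - 2)*1 = 1*1 = 1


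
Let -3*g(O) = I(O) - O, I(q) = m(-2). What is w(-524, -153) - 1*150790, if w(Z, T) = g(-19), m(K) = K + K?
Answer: -150795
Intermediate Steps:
m(K) = 2*K
I(q) = -4 (I(q) = 2*(-2) = -4)
g(O) = 4/3 + O/3 (g(O) = -(-4 - O)/3 = 4/3 + O/3)
w(Z, T) = -5 (w(Z, T) = 4/3 + (⅓)*(-19) = 4/3 - 19/3 = -5)
w(-524, -153) - 1*150790 = -5 - 1*150790 = -5 - 150790 = -150795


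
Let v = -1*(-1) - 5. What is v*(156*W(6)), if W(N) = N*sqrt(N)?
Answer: -3744*sqrt(6) ≈ -9170.9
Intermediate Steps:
W(N) = N**(3/2)
v = -4 (v = 1 - 5 = -4)
v*(156*W(6)) = -624*6**(3/2) = -624*6*sqrt(6) = -3744*sqrt(6)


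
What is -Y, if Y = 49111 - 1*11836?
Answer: -37275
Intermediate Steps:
Y = 37275 (Y = 49111 - 11836 = 37275)
-Y = -1*37275 = -37275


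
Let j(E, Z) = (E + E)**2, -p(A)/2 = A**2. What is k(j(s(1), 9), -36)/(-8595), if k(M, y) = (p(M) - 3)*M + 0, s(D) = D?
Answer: 28/1719 ≈ 0.016289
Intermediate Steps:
p(A) = -2*A**2
j(E, Z) = 4*E**2 (j(E, Z) = (2*E)**2 = 4*E**2)
k(M, y) = M*(-3 - 2*M**2) (k(M, y) = (-2*M**2 - 3)*M + 0 = (-3 - 2*M**2)*M + 0 = M*(-3 - 2*M**2) + 0 = M*(-3 - 2*M**2))
k(j(s(1), 9), -36)/(-8595) = -4*1**2*(3 + 2*(4*1**2)**2)/(-8595) = -4*1*(3 + 2*(4*1)**2)*(-1/8595) = -1*4*(3 + 2*4**2)*(-1/8595) = -1*4*(3 + 2*16)*(-1/8595) = -1*4*(3 + 32)*(-1/8595) = -1*4*35*(-1/8595) = -140*(-1/8595) = 28/1719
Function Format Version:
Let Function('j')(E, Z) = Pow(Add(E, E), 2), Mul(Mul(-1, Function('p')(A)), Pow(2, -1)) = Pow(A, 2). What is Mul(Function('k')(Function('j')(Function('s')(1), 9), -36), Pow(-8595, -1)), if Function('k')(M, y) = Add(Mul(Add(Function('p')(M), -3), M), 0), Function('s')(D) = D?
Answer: Rational(28, 1719) ≈ 0.016289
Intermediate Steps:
Function('p')(A) = Mul(-2, Pow(A, 2))
Function('j')(E, Z) = Mul(4, Pow(E, 2)) (Function('j')(E, Z) = Pow(Mul(2, E), 2) = Mul(4, Pow(E, 2)))
Function('k')(M, y) = Mul(M, Add(-3, Mul(-2, Pow(M, 2)))) (Function('k')(M, y) = Add(Mul(Add(Mul(-2, Pow(M, 2)), -3), M), 0) = Add(Mul(Add(-3, Mul(-2, Pow(M, 2))), M), 0) = Add(Mul(M, Add(-3, Mul(-2, Pow(M, 2)))), 0) = Mul(M, Add(-3, Mul(-2, Pow(M, 2)))))
Mul(Function('k')(Function('j')(Function('s')(1), 9), -36), Pow(-8595, -1)) = Mul(Mul(-1, Mul(4, Pow(1, 2)), Add(3, Mul(2, Pow(Mul(4, Pow(1, 2)), 2)))), Pow(-8595, -1)) = Mul(Mul(-1, Mul(4, 1), Add(3, Mul(2, Pow(Mul(4, 1), 2)))), Rational(-1, 8595)) = Mul(Mul(-1, 4, Add(3, Mul(2, Pow(4, 2)))), Rational(-1, 8595)) = Mul(Mul(-1, 4, Add(3, Mul(2, 16))), Rational(-1, 8595)) = Mul(Mul(-1, 4, Add(3, 32)), Rational(-1, 8595)) = Mul(Mul(-1, 4, 35), Rational(-1, 8595)) = Mul(-140, Rational(-1, 8595)) = Rational(28, 1719)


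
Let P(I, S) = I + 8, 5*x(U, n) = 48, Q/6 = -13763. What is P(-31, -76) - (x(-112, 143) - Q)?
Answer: -413053/5 ≈ -82611.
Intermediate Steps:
Q = -82578 (Q = 6*(-13763) = -82578)
x(U, n) = 48/5 (x(U, n) = (1/5)*48 = 48/5)
P(I, S) = 8 + I
P(-31, -76) - (x(-112, 143) - Q) = (8 - 31) - (48/5 - 1*(-82578)) = -23 - (48/5 + 82578) = -23 - 1*412938/5 = -23 - 412938/5 = -413053/5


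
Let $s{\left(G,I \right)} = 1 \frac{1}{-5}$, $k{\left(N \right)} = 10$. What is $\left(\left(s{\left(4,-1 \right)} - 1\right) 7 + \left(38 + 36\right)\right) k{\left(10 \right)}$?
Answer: $656$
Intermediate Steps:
$s{\left(G,I \right)} = - \frac{1}{5}$ ($s{\left(G,I \right)} = 1 \left(- \frac{1}{5}\right) = - \frac{1}{5}$)
$\left(\left(s{\left(4,-1 \right)} - 1\right) 7 + \left(38 + 36\right)\right) k{\left(10 \right)} = \left(\left(- \frac{1}{5} - 1\right) 7 + \left(38 + 36\right)\right) 10 = \left(\left(- \frac{6}{5}\right) 7 + 74\right) 10 = \left(- \frac{42}{5} + 74\right) 10 = \frac{328}{5} \cdot 10 = 656$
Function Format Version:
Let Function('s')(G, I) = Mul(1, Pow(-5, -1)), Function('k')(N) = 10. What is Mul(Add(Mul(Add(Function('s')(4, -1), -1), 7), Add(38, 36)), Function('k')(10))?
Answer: 656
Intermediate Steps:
Function('s')(G, I) = Rational(-1, 5) (Function('s')(G, I) = Mul(1, Rational(-1, 5)) = Rational(-1, 5))
Mul(Add(Mul(Add(Function('s')(4, -1), -1), 7), Add(38, 36)), Function('k')(10)) = Mul(Add(Mul(Add(Rational(-1, 5), -1), 7), Add(38, 36)), 10) = Mul(Add(Mul(Rational(-6, 5), 7), 74), 10) = Mul(Add(Rational(-42, 5), 74), 10) = Mul(Rational(328, 5), 10) = 656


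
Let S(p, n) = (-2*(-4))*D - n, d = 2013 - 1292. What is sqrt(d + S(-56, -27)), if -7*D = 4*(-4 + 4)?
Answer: 2*sqrt(187) ≈ 27.350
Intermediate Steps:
d = 721
D = 0 (D = -4*(-4 + 4)/7 = -4*0/7 = -1/7*0 = 0)
S(p, n) = -n (S(p, n) = -2*(-4)*0 - n = 8*0 - n = 0 - n = -n)
sqrt(d + S(-56, -27)) = sqrt(721 - 1*(-27)) = sqrt(721 + 27) = sqrt(748) = 2*sqrt(187)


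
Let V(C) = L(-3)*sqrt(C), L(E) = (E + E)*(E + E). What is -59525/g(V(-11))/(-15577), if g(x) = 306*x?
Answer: -59525*I*sqrt(11)/1887558552 ≈ -0.00010459*I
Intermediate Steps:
L(E) = 4*E**2 (L(E) = (2*E)*(2*E) = 4*E**2)
V(C) = 36*sqrt(C) (V(C) = (4*(-3)**2)*sqrt(C) = (4*9)*sqrt(C) = 36*sqrt(C))
-59525/g(V(-11))/(-15577) = -59525*(-I*sqrt(11)/121176)/(-15577) = -59525*(-I*sqrt(11)/121176)*(-1/15577) = -(-59525)*I*sqrt(11)/121176*(-1/15577) = (59525*I*sqrt(11)/121176)*(-1/15577) = -59525*I*sqrt(11)/1887558552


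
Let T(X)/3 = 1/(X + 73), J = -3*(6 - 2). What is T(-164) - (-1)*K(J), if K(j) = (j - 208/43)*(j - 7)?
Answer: 1251667/3913 ≈ 319.87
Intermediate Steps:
J = -12 (J = -3*4 = -12)
T(X) = 3/(73 + X) (T(X) = 3/(X + 73) = 3/(73 + X))
K(j) = (-7 + j)*(-208/43 + j) (K(j) = (j - 208*1/43)*(-7 + j) = (j - 208/43)*(-7 + j) = (-208/43 + j)*(-7 + j) = (-7 + j)*(-208/43 + j))
T(-164) - (-1)*K(J) = 3/(73 - 164) - (-1)*(1456/43 + (-12)**2 - 509/43*(-12)) = 3/(-91) - (-1)*(1456/43 + 144 + 6108/43) = 3*(-1/91) - (-1)*13756/43 = -3/91 - 1*(-13756/43) = -3/91 + 13756/43 = 1251667/3913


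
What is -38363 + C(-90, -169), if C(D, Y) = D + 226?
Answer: -38227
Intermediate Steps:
C(D, Y) = 226 + D
-38363 + C(-90, -169) = -38363 + (226 - 90) = -38363 + 136 = -38227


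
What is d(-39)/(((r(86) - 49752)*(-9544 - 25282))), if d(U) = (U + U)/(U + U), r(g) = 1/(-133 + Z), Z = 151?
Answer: 9/15593950955 ≈ 5.7715e-10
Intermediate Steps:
r(g) = 1/18 (r(g) = 1/(-133 + 151) = 1/18)
d(U) = 1 (d(U) = (2*U)/((2*U)) = (2*U)*(1/(2*U)) = 1)
d(-39)/(((r(86) - 49752)*(-9544 - 25282))) = 1/((1/18 - 49752)*(-9544 - 25282)) = 1/(-895535/18*(-34826)) = 1/(15593950955/9) = 1*(9/15593950955) = 9/15593950955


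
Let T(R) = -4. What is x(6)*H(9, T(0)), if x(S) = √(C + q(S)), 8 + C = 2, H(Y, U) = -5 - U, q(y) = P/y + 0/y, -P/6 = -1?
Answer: -I*√5 ≈ -2.2361*I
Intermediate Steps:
P = 6 (P = -6*(-1) = 6)
q(y) = 6/y (q(y) = 6/y + 0/y = 6/y + 0 = 6/y)
C = -6 (C = -8 + 2 = -6)
x(S) = √(-6 + 6/S)
x(6)*H(9, T(0)) = √(-6 + 6/6)*(-5 - 1*(-4)) = √(-6 + 6*(⅙))*(-5 + 4) = √(-6 + 1)*(-1) = √(-5)*(-1) = (I*√5)*(-1) = -I*√5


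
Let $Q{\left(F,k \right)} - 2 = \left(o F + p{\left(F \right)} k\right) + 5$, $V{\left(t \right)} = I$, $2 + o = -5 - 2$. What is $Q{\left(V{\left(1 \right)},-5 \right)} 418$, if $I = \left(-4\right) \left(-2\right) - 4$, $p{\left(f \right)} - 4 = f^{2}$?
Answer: $-53922$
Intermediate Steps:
$p{\left(f \right)} = 4 + f^{2}$
$o = -9$ ($o = -2 - 7 = -9$)
$I = 4$ ($I = 8 - 4 = 4$)
$V{\left(t \right)} = 4$
$Q{\left(F,k \right)} = 7 - 9 F + k \left(4 + F^{2}\right)$ ($Q{\left(F,k \right)} = 2 - \left(-5 + 9 F - \left(4 + F^{2}\right) k\right) = 2 - \left(-5 + 9 F - k \left(4 + F^{2}\right)\right) = 2 + \left(5 - 9 F + k \left(4 + F^{2}\right)\right) = 7 - 9 F + k \left(4 + F^{2}\right)$)
$Q{\left(V{\left(1 \right)},-5 \right)} 418 = \left(7 - 36 - 5 \left(4 + 4^{2}\right)\right) 418 = \left(7 - 36 - 5 \left(4 + 16\right)\right) 418 = \left(7 - 36 - 100\right) 418 = \left(-129\right) 418 = -53922$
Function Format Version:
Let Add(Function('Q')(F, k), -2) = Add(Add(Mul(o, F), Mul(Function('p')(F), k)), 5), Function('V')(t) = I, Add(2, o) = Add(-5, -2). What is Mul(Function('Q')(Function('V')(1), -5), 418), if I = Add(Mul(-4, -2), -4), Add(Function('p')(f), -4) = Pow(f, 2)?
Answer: -53922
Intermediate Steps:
Function('p')(f) = Add(4, Pow(f, 2))
o = -9 (o = Add(-2, Add(-5, -2)) = Add(-2, -7) = -9)
I = 4 (I = Add(8, -4) = 4)
Function('V')(t) = 4
Function('Q')(F, k) = Add(7, Mul(-9, F), Mul(k, Add(4, Pow(F, 2)))) (Function('Q')(F, k) = Add(2, Add(Add(Mul(-9, F), Mul(Add(4, Pow(F, 2)), k)), 5)) = Add(2, Add(Add(Mul(-9, F), Mul(k, Add(4, Pow(F, 2)))), 5)) = Add(2, Add(5, Mul(-9, F), Mul(k, Add(4, Pow(F, 2))))) = Add(7, Mul(-9, F), Mul(k, Add(4, Pow(F, 2)))))
Mul(Function('Q')(Function('V')(1), -5), 418) = Mul(Add(7, Mul(-9, 4), Mul(-5, Add(4, Pow(4, 2)))), 418) = Mul(Add(7, -36, Mul(-5, Add(4, 16))), 418) = Mul(Add(7, -36, Mul(-5, 20)), 418) = Mul(Add(7, -36, -100), 418) = Mul(-129, 418) = -53922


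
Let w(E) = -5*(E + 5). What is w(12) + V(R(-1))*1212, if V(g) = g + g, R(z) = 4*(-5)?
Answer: -48565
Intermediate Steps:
R(z) = -20
V(g) = 2*g
w(E) = -25 - 5*E (w(E) = -5*(5 + E) = -25 - 5*E)
w(12) + V(R(-1))*1212 = (-25 - 5*12) + (2*(-20))*1212 = (-25 - 60) - 40*1212 = -85 - 48480 = -48565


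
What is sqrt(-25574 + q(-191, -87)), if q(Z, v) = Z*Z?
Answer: sqrt(10907) ≈ 104.44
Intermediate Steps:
q(Z, v) = Z**2
sqrt(-25574 + q(-191, -87)) = sqrt(-25574 + (-191)**2) = sqrt(-25574 + 36481) = sqrt(10907)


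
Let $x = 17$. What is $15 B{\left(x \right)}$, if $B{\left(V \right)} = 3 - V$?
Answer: $-210$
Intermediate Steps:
$15 B{\left(x \right)} = 15 \left(3 - 17\right) = 15 \left(-14\right) = -210$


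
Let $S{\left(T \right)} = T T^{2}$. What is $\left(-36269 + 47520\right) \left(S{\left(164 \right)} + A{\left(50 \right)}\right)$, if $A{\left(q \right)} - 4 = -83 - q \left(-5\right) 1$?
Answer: $49629454865$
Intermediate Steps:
$A{\left(q \right)} = -79 + 5 q$ ($A{\left(q \right)} = 4 - \left(83 + q \left(-5\right) 1\right) = 4 - \left(83 + - 5 q 1\right) = 4 - \left(83 - 5 q\right) = 4 + \left(-83 + 5 q\right) = -79 + 5 q$)
$S{\left(T \right)} = T^{3}$
$\left(-36269 + 47520\right) \left(S{\left(164 \right)} + A{\left(50 \right)}\right) = \left(-36269 + 47520\right) \left(164^{3} + \left(-79 + 5 \cdot 50\right)\right) = 11251 \left(4410944 + \left(-79 + 250\right)\right) = 11251 \left(4410944 + 171\right) = 11251 \cdot 4411115 = 49629454865$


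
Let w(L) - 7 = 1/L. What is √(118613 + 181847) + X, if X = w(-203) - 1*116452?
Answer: -23638336/203 + 2*√75115 ≈ -1.1590e+5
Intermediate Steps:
w(L) = 7 + 1/L
X = -23638336/203 (X = (7 + 1/(-203)) - 1*116452 = (7 - 1/203) - 116452 = 1420/203 - 116452 = -23638336/203 ≈ -1.1645e+5)
√(118613 + 181847) + X = √(118613 + 181847) - 23638336/203 = √300460 - 23638336/203 = 2*√75115 - 23638336/203 = -23638336/203 + 2*√75115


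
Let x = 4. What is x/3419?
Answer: 4/3419 ≈ 0.0011699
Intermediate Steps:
x/3419 = 4/3419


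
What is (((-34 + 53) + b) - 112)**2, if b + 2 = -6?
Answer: 10201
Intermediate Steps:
b = -8 (b = -2 - 6 = -8)
(((-34 + 53) + b) - 112)**2 = (((-34 + 53) - 8) - 112)**2 = ((19 - 8) - 112)**2 = (11 - 112)**2 = (-101)**2 = 10201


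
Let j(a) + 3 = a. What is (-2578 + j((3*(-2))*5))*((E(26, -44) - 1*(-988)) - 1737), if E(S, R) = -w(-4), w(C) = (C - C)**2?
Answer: 1955639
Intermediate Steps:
j(a) = -3 + a
w(C) = 0 (w(C) = 0**2 = 0)
E(S, R) = 0 (E(S, R) = -1*0 = 0)
(-2578 + j((3*(-2))*5))*((E(26, -44) - 1*(-988)) - 1737) = (-2578 + (-3 + (3*(-2))*5))*((0 - 1*(-988)) - 1737) = (-2578 + (-3 - 6*5))*((0 + 988) - 1737) = (-2578 + (-3 - 30))*(988 - 1737) = (-2578 - 33)*(-749) = -2611*(-749) = 1955639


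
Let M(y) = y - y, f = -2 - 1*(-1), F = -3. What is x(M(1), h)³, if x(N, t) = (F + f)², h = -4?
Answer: 4096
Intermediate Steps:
f = -1 (f = -2 + 1 = -1)
M(y) = 0
x(N, t) = 16 (x(N, t) = (-3 - 1)² = (-4)² = 16)
x(M(1), h)³ = 16³ = 4096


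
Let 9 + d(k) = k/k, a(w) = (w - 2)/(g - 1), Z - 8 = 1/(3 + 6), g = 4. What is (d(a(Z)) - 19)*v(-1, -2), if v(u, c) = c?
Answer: 54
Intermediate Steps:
Z = 73/9 (Z = 8 + 1/(3 + 6) = 8 + 1/9 = 73/9 ≈ 8.1111)
a(w) = -2/3 + w/3 (a(w) = (w - 2)/(4 - 1) = (-2 + w)/3 = (-2 + w)*(1/3) = -2/3 + w/3)
d(k) = -8 (d(k) = -9 + k/k = -9 + 1 = -8)
(d(a(Z)) - 19)*v(-1, -2) = (-8 - 19)*(-2) = -27*(-2) = 54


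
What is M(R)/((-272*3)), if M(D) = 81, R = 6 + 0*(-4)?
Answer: -27/272 ≈ -0.099265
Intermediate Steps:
R = 6 (R = 6 + 0 = 6)
M(R)/((-272*3)) = 81/((-272*3)) = 81/((-16*51)) = 81/(-816) = 81*(-1/816) = -27/272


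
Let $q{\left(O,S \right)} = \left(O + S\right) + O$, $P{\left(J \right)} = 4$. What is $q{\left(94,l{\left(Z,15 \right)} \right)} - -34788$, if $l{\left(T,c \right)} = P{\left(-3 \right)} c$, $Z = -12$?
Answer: $35036$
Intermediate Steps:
$l{\left(T,c \right)} = 4 c$
$q{\left(O,S \right)} = S + 2 O$
$q{\left(94,l{\left(Z,15 \right)} \right)} - -34788 = \left(4 \cdot 15 + 2 \cdot 94\right) - -34788 = \left(60 + 188\right) + 34788 = 248 + 34788 = 35036$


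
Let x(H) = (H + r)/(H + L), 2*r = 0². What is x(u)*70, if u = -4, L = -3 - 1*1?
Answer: 35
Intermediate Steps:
L = -4 (L = -3 - 1 = -4)
r = 0 (r = (½)*0² = (½)*0 = 0)
x(H) = H/(-4 + H) (x(H) = (H + 0)/(H - 4) = H/(-4 + H))
x(u)*70 = -4/(-4 - 4)*70 = -4/(-8)*70 = -4*(-⅛)*70 = (½)*70 = 35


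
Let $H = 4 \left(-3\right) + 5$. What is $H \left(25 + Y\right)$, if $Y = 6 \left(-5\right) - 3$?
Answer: $56$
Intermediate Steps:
$Y = -33$ ($Y = -30 - 3 = -33$)
$H = -7$ ($H = -12 + 5 = -7$)
$H \left(25 + Y\right) = - 7 \left(25 - 33\right) = \left(-7\right) \left(-8\right) = 56$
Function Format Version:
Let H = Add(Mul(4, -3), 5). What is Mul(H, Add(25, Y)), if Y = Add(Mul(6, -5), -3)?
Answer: 56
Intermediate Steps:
Y = -33 (Y = Add(-30, -3) = -33)
H = -7 (H = Add(-12, 5) = -7)
Mul(H, Add(25, Y)) = Mul(-7, Add(25, -33)) = Mul(-7, -8) = 56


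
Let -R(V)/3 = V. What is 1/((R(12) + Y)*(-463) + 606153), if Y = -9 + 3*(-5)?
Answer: 1/633933 ≈ 1.5775e-6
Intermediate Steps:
R(V) = -3*V
Y = -24 (Y = -9 - 15 = -24)
1/((R(12) + Y)*(-463) + 606153) = 1/((-3*12 - 24)*(-463) + 606153) = 1/((-36 - 24)*(-463) + 606153) = 1/(-60*(-463) + 606153) = 1/(27780 + 606153) = 1/633933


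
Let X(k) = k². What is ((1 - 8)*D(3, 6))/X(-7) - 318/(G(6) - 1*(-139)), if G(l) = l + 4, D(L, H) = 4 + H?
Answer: -3716/1043 ≈ -3.5628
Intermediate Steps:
G(l) = 4 + l
((1 - 8)*D(3, 6))/X(-7) - 318/(G(6) - 1*(-139)) = ((1 - 8)*(4 + 6))/((-7)²) - 318/((4 + 6) - 1*(-139)) = -7*10/49 - 318/(10 + 139) = -70*1/49 - 318/149 = -10/7 - 318*1/149 = -10/7 - 318/149 = -3716/1043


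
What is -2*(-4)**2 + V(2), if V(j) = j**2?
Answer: -28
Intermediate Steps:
-2*(-4)**2 + V(2) = -2*(-4)**2 + 2**2 = -2*16 + 4 = -32 + 4 = -28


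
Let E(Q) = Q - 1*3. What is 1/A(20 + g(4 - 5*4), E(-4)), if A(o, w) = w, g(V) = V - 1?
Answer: -⅐ ≈ -0.14286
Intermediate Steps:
g(V) = -1 + V
E(Q) = -3 + Q (E(Q) = Q - 3 = -3 + Q)
1/A(20 + g(4 - 5*4), E(-4)) = 1/(-3 - 4) = 1/(-7) = -⅐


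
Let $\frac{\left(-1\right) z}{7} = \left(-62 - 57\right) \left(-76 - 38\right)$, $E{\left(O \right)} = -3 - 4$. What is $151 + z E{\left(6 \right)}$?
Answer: $664885$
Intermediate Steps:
$E{\left(O \right)} = -7$
$z = -94962$ ($z = - 7 \left(-62 - 57\right) \left(-76 - 38\right) = - 7 \left(\left(-119\right) \left(-114\right)\right) = \left(-7\right) 13566 = -94962$)
$151 + z E{\left(6 \right)} = 151 - -664734 = 151 + 664734 = 664885$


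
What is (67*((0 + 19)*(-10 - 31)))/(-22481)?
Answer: 52193/22481 ≈ 2.3216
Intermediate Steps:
(67*((0 + 19)*(-10 - 31)))/(-22481) = (67*(19*(-41)))*(-1/22481) = (67*(-779))*(-1/22481) = -52193*(-1/22481) = 52193/22481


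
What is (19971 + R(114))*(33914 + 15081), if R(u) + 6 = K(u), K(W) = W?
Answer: 983770605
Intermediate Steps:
R(u) = -6 + u
(19971 + R(114))*(33914 + 15081) = (19971 + (-6 + 114))*(33914 + 15081) = (19971 + 108)*48995 = 20079*48995 = 983770605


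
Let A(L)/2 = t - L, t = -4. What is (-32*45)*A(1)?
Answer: 14400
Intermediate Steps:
A(L) = -8 - 2*L (A(L) = 2*(-4 - L) = -8 - 2*L)
(-32*45)*A(1) = (-32*45)*(-8 - 2*1) = -1440*(-8 - 2) = -1440*(-10) = 14400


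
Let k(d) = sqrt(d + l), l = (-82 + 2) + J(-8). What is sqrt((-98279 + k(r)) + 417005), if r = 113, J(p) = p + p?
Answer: sqrt(318726 + sqrt(17)) ≈ 564.56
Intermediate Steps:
J(p) = 2*p
l = -96 (l = (-82 + 2) + 2*(-8) = -80 - 16 = -96)
k(d) = sqrt(-96 + d) (k(d) = sqrt(d - 96) = sqrt(-96 + d))
sqrt((-98279 + k(r)) + 417005) = sqrt((-98279 + sqrt(-96 + 113)) + 417005) = sqrt((-98279 + sqrt(17)) + 417005) = sqrt(318726 + sqrt(17))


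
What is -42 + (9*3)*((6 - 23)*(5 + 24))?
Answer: -13353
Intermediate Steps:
-42 + (9*3)*((6 - 23)*(5 + 24)) = -42 + 27*(-17*29) = -42 + 27*(-493) = -42 - 13311 = -13353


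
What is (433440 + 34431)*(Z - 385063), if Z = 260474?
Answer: -58291580019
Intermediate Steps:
(433440 + 34431)*(Z - 385063) = (433440 + 34431)*(260474 - 385063) = 467871*(-124589) = -58291580019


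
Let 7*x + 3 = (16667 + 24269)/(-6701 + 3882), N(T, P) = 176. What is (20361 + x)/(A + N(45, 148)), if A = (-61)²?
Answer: 401734220/76899501 ≈ 5.2241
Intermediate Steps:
x = -49393/19733 (x = -3/7 + ((16667 + 24269)/(-6701 + 3882))/7 = -3/7 + (40936/(-2819))/7 = -3/7 + (40936*(-1/2819))/7 = -3/7 + (⅐)*(-40936/2819) = -3/7 - 5848/2819 = -49393/19733 ≈ -2.5031)
A = 3721
(20361 + x)/(A + N(45, 148)) = (20361 - 49393/19733)/(3721 + 176) = (401734220/19733)/3897 = (401734220/19733)*(1/3897) = 401734220/76899501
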